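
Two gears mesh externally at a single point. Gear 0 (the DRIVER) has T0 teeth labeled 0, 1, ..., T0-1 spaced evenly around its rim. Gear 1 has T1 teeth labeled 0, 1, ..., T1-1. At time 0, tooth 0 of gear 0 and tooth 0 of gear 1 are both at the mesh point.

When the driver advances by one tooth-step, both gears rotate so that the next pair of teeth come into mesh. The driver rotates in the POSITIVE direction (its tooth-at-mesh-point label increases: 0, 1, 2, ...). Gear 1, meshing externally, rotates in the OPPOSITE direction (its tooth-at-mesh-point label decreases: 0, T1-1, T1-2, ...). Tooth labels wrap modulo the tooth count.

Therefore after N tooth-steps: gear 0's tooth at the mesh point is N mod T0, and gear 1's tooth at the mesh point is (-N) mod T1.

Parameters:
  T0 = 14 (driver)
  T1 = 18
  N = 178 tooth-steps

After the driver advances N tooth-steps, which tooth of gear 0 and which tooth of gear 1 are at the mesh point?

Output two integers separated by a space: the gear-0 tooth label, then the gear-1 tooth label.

Answer: 10 2

Derivation:
Gear 0 (driver, T0=14): tooth at mesh = N mod T0
  178 = 12 * 14 + 10, so 178 mod 14 = 10
  gear 0 tooth = 10
Gear 1 (driven, T1=18): tooth at mesh = (-N) mod T1
  178 = 9 * 18 + 16, so 178 mod 18 = 16
  (-178) mod 18 = (-16) mod 18 = 18 - 16 = 2
Mesh after 178 steps: gear-0 tooth 10 meets gear-1 tooth 2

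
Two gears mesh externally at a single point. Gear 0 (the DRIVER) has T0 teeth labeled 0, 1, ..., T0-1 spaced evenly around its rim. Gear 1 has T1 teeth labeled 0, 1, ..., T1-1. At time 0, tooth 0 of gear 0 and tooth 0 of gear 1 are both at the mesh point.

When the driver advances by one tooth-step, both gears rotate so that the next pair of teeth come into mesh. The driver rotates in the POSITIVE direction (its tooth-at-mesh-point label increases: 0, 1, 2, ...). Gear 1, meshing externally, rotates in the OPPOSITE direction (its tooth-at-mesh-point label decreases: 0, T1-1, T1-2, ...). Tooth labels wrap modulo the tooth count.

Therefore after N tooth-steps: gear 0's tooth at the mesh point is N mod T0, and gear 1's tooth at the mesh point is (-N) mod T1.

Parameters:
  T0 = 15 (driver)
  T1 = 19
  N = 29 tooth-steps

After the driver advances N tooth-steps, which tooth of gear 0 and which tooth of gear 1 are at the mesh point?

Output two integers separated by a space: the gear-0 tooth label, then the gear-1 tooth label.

Gear 0 (driver, T0=15): tooth at mesh = N mod T0
  29 = 1 * 15 + 14, so 29 mod 15 = 14
  gear 0 tooth = 14
Gear 1 (driven, T1=19): tooth at mesh = (-N) mod T1
  29 = 1 * 19 + 10, so 29 mod 19 = 10
  (-29) mod 19 = (-10) mod 19 = 19 - 10 = 9
Mesh after 29 steps: gear-0 tooth 14 meets gear-1 tooth 9

Answer: 14 9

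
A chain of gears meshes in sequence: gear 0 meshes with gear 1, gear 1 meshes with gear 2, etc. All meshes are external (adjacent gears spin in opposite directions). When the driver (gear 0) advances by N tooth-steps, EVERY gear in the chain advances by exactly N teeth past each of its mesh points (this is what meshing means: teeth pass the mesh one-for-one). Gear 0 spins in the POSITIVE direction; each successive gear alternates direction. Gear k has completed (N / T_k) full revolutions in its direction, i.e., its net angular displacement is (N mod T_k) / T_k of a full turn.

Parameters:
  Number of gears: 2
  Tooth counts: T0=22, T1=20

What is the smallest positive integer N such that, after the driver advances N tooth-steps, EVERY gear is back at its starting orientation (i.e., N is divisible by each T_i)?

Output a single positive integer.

Answer: 220

Derivation:
Gear k returns to start when N is a multiple of T_k.
All gears at start simultaneously when N is a common multiple of [22, 20]; the smallest such N is lcm(22, 20).
Start: lcm = T0 = 22
Fold in T1=20: gcd(22, 20) = 2; lcm(22, 20) = 22 * 20 / 2 = 440 / 2 = 220
Full cycle length = 220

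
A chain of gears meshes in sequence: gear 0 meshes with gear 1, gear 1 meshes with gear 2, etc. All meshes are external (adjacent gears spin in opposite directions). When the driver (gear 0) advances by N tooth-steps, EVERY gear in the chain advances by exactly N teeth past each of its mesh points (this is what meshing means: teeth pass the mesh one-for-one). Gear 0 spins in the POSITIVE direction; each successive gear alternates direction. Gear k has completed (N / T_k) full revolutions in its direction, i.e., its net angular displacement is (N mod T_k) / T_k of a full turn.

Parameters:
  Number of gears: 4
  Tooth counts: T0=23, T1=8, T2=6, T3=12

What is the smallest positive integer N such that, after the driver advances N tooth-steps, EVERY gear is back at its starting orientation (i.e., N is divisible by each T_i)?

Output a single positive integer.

Answer: 552

Derivation:
Gear k returns to start when N is a multiple of T_k.
All gears at start simultaneously when N is a common multiple of [23, 8, 6, 12]; the smallest such N is lcm(23, 8, 6, 12).
Start: lcm = T0 = 23
Fold in T1=8: gcd(23, 8) = 1; lcm(23, 8) = 23 * 8 / 1 = 184 / 1 = 184
Fold in T2=6: gcd(184, 6) = 2; lcm(184, 6) = 184 * 6 / 2 = 1104 / 2 = 552
Fold in T3=12: gcd(552, 12) = 12; lcm(552, 12) = 552 * 12 / 12 = 6624 / 12 = 552
Full cycle length = 552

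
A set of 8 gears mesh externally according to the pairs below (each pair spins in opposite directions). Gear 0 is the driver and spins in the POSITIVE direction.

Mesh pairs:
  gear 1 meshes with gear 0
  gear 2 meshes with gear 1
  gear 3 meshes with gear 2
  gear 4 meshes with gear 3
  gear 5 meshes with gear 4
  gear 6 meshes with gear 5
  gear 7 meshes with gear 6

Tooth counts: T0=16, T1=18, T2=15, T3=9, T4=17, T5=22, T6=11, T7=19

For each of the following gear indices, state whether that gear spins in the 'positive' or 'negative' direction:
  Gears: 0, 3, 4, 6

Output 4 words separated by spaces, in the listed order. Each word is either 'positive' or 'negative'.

Gear 0 (driver): positive (depth 0)
  gear 1: meshes with gear 0 -> depth 1 -> negative (opposite of gear 0)
  gear 2: meshes with gear 1 -> depth 2 -> positive (opposite of gear 1)
  gear 3: meshes with gear 2 -> depth 3 -> negative (opposite of gear 2)
  gear 4: meshes with gear 3 -> depth 4 -> positive (opposite of gear 3)
  gear 5: meshes with gear 4 -> depth 5 -> negative (opposite of gear 4)
  gear 6: meshes with gear 5 -> depth 6 -> positive (opposite of gear 5)
  gear 7: meshes with gear 6 -> depth 7 -> negative (opposite of gear 6)
Queried indices 0, 3, 4, 6 -> positive, negative, positive, positive

Answer: positive negative positive positive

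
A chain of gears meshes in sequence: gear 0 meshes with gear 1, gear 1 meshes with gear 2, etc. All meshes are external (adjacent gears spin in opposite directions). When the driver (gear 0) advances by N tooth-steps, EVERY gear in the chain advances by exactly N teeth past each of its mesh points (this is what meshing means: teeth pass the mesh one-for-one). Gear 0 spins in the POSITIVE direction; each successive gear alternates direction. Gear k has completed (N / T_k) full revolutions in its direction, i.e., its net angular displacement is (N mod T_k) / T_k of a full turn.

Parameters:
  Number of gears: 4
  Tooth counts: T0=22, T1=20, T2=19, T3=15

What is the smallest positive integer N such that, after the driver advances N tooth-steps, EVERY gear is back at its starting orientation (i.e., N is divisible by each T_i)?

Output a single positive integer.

Gear k returns to start when N is a multiple of T_k.
All gears at start simultaneously when N is a common multiple of [22, 20, 19, 15]; the smallest such N is lcm(22, 20, 19, 15).
Start: lcm = T0 = 22
Fold in T1=20: gcd(22, 20) = 2; lcm(22, 20) = 22 * 20 / 2 = 440 / 2 = 220
Fold in T2=19: gcd(220, 19) = 1; lcm(220, 19) = 220 * 19 / 1 = 4180 / 1 = 4180
Fold in T3=15: gcd(4180, 15) = 5; lcm(4180, 15) = 4180 * 15 / 5 = 62700 / 5 = 12540
Full cycle length = 12540

Answer: 12540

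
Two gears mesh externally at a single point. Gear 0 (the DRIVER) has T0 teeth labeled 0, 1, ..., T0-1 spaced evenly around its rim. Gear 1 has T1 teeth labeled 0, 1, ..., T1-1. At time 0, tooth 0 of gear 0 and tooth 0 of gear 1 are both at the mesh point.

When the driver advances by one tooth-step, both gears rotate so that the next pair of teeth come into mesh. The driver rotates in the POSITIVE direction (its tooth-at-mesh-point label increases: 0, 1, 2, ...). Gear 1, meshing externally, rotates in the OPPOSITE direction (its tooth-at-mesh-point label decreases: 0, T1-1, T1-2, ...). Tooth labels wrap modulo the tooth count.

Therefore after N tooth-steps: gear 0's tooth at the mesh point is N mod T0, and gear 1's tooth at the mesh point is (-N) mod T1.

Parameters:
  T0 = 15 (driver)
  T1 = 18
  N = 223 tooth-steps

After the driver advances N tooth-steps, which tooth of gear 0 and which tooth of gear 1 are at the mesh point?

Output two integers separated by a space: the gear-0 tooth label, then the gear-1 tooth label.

Answer: 13 11

Derivation:
Gear 0 (driver, T0=15): tooth at mesh = N mod T0
  223 = 14 * 15 + 13, so 223 mod 15 = 13
  gear 0 tooth = 13
Gear 1 (driven, T1=18): tooth at mesh = (-N) mod T1
  223 = 12 * 18 + 7, so 223 mod 18 = 7
  (-223) mod 18 = (-7) mod 18 = 18 - 7 = 11
Mesh after 223 steps: gear-0 tooth 13 meets gear-1 tooth 11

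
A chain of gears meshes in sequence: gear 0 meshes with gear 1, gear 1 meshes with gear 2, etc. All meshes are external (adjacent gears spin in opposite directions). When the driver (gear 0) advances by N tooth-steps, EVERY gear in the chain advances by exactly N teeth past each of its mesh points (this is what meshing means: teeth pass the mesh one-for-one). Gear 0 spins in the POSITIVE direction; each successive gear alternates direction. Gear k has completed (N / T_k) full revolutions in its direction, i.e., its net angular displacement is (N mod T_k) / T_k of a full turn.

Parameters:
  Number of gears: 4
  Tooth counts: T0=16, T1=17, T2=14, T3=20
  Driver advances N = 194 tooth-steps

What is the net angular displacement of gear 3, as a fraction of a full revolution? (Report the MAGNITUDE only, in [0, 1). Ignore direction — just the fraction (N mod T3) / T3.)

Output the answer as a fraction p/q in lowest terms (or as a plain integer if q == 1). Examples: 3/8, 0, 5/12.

Chain of 4 gears, tooth counts: [16, 17, 14, 20]
  gear 0: T0=16, direction=positive, advance = 194 mod 16 = 2 teeth = 2/16 turn
  gear 1: T1=17, direction=negative, advance = 194 mod 17 = 7 teeth = 7/17 turn
  gear 2: T2=14, direction=positive, advance = 194 mod 14 = 12 teeth = 12/14 turn
  gear 3: T3=20, direction=negative, advance = 194 mod 20 = 14 teeth = 14/20 turn
Gear 3: 194 mod 20 = 14
Fraction = 14 / 20 = 7/10 (gcd(14,20)=2) = 7/10

Answer: 7/10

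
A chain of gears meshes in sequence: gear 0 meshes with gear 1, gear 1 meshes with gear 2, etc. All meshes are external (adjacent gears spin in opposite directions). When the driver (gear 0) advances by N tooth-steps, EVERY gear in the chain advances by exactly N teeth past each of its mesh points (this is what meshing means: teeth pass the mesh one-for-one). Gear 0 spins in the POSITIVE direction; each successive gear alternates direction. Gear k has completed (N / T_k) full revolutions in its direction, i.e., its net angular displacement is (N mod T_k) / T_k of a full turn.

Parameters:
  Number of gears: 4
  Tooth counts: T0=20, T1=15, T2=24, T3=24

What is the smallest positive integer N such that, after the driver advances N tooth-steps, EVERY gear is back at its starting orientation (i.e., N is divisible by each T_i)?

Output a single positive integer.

Answer: 120

Derivation:
Gear k returns to start when N is a multiple of T_k.
All gears at start simultaneously when N is a common multiple of [20, 15, 24, 24]; the smallest such N is lcm(20, 15, 24, 24).
Start: lcm = T0 = 20
Fold in T1=15: gcd(20, 15) = 5; lcm(20, 15) = 20 * 15 / 5 = 300 / 5 = 60
Fold in T2=24: gcd(60, 24) = 12; lcm(60, 24) = 60 * 24 / 12 = 1440 / 12 = 120
Fold in T3=24: gcd(120, 24) = 24; lcm(120, 24) = 120 * 24 / 24 = 2880 / 24 = 120
Full cycle length = 120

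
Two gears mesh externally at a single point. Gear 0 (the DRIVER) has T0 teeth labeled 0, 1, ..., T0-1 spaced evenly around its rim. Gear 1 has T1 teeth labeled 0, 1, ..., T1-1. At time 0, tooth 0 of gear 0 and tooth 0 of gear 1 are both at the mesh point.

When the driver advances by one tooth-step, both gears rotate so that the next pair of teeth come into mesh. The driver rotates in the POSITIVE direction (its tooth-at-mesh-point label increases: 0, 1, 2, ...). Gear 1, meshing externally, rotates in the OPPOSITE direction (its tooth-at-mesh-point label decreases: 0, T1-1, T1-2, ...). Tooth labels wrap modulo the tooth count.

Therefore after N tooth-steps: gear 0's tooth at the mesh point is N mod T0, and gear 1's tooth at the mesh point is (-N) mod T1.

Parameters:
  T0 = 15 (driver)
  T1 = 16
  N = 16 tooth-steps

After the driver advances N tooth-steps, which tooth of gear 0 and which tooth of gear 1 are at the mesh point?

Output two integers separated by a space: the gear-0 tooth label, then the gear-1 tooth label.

Gear 0 (driver, T0=15): tooth at mesh = N mod T0
  16 = 1 * 15 + 1, so 16 mod 15 = 1
  gear 0 tooth = 1
Gear 1 (driven, T1=16): tooth at mesh = (-N) mod T1
  16 = 1 * 16 + 0, so 16 mod 16 = 0
  (-16) mod 16 = 0
Mesh after 16 steps: gear-0 tooth 1 meets gear-1 tooth 0

Answer: 1 0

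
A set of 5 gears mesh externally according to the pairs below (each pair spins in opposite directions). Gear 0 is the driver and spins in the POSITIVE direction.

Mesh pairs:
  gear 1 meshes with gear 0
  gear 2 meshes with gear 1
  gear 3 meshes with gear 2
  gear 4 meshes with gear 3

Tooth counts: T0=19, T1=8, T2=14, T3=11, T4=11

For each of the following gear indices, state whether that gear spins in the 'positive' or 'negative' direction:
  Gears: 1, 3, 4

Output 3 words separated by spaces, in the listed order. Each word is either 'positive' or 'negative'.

Gear 0 (driver): positive (depth 0)
  gear 1: meshes with gear 0 -> depth 1 -> negative (opposite of gear 0)
  gear 2: meshes with gear 1 -> depth 2 -> positive (opposite of gear 1)
  gear 3: meshes with gear 2 -> depth 3 -> negative (opposite of gear 2)
  gear 4: meshes with gear 3 -> depth 4 -> positive (opposite of gear 3)
Queried indices 1, 3, 4 -> negative, negative, positive

Answer: negative negative positive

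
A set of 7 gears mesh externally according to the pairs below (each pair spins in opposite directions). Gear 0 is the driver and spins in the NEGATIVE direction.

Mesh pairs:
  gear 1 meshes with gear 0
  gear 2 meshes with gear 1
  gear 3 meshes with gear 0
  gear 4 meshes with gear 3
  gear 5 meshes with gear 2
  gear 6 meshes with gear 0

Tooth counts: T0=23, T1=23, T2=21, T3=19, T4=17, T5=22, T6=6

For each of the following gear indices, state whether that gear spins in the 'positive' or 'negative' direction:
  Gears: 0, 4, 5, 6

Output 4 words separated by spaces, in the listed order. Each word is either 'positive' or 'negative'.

Answer: negative negative positive positive

Derivation:
Gear 0 (driver): negative (depth 0)
  gear 1: meshes with gear 0 -> depth 1 -> positive (opposite of gear 0)
  gear 2: meshes with gear 1 -> depth 2 -> negative (opposite of gear 1)
  gear 3: meshes with gear 0 -> depth 1 -> positive (opposite of gear 0)
  gear 4: meshes with gear 3 -> depth 2 -> negative (opposite of gear 3)
  gear 5: meshes with gear 2 -> depth 3 -> positive (opposite of gear 2)
  gear 6: meshes with gear 0 -> depth 1 -> positive (opposite of gear 0)
Queried indices 0, 4, 5, 6 -> negative, negative, positive, positive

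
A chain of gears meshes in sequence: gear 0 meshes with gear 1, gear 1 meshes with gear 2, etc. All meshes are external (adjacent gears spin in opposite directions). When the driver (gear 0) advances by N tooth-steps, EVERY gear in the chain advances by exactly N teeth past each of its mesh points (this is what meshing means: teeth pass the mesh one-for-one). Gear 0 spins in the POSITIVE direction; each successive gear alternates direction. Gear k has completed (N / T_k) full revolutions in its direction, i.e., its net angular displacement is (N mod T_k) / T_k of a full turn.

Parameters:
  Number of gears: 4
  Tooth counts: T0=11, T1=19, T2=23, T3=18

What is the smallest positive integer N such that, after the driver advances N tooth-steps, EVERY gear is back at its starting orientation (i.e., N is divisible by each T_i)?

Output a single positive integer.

Gear k returns to start when N is a multiple of T_k.
All gears at start simultaneously when N is a common multiple of [11, 19, 23, 18]; the smallest such N is lcm(11, 19, 23, 18).
Start: lcm = T0 = 11
Fold in T1=19: gcd(11, 19) = 1; lcm(11, 19) = 11 * 19 / 1 = 209 / 1 = 209
Fold in T2=23: gcd(209, 23) = 1; lcm(209, 23) = 209 * 23 / 1 = 4807 / 1 = 4807
Fold in T3=18: gcd(4807, 18) = 1; lcm(4807, 18) = 4807 * 18 / 1 = 86526 / 1 = 86526
Full cycle length = 86526

Answer: 86526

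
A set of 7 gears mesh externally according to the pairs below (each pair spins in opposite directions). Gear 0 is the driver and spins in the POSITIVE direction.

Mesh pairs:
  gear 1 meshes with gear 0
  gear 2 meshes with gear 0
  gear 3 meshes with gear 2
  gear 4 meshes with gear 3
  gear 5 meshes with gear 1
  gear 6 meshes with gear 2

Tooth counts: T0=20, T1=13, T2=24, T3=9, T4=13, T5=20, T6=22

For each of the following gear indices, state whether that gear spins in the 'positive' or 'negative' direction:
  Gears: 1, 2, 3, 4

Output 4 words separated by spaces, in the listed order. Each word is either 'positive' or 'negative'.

Gear 0 (driver): positive (depth 0)
  gear 1: meshes with gear 0 -> depth 1 -> negative (opposite of gear 0)
  gear 2: meshes with gear 0 -> depth 1 -> negative (opposite of gear 0)
  gear 3: meshes with gear 2 -> depth 2 -> positive (opposite of gear 2)
  gear 4: meshes with gear 3 -> depth 3 -> negative (opposite of gear 3)
  gear 5: meshes with gear 1 -> depth 2 -> positive (opposite of gear 1)
  gear 6: meshes with gear 2 -> depth 2 -> positive (opposite of gear 2)
Queried indices 1, 2, 3, 4 -> negative, negative, positive, negative

Answer: negative negative positive negative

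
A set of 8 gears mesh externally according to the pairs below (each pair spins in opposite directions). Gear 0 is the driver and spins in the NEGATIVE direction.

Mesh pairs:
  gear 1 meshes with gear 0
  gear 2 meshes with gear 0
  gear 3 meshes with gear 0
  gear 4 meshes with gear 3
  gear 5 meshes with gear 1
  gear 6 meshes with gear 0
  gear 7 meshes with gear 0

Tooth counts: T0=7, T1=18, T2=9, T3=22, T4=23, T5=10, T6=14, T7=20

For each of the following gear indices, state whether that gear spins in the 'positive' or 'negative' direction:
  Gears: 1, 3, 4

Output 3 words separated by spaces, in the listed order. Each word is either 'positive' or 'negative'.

Gear 0 (driver): negative (depth 0)
  gear 1: meshes with gear 0 -> depth 1 -> positive (opposite of gear 0)
  gear 2: meshes with gear 0 -> depth 1 -> positive (opposite of gear 0)
  gear 3: meshes with gear 0 -> depth 1 -> positive (opposite of gear 0)
  gear 4: meshes with gear 3 -> depth 2 -> negative (opposite of gear 3)
  gear 5: meshes with gear 1 -> depth 2 -> negative (opposite of gear 1)
  gear 6: meshes with gear 0 -> depth 1 -> positive (opposite of gear 0)
  gear 7: meshes with gear 0 -> depth 1 -> positive (opposite of gear 0)
Queried indices 1, 3, 4 -> positive, positive, negative

Answer: positive positive negative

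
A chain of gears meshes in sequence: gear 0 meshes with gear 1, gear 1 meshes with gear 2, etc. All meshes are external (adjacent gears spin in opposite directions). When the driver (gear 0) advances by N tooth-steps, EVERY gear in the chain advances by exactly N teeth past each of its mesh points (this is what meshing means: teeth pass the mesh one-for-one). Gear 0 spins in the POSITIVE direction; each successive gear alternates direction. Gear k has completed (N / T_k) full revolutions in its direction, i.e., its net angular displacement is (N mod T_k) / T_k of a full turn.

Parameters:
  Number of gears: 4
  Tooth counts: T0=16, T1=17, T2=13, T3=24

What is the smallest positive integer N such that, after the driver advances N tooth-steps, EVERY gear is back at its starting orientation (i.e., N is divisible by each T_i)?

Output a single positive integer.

Answer: 10608

Derivation:
Gear k returns to start when N is a multiple of T_k.
All gears at start simultaneously when N is a common multiple of [16, 17, 13, 24]; the smallest such N is lcm(16, 17, 13, 24).
Start: lcm = T0 = 16
Fold in T1=17: gcd(16, 17) = 1; lcm(16, 17) = 16 * 17 / 1 = 272 / 1 = 272
Fold in T2=13: gcd(272, 13) = 1; lcm(272, 13) = 272 * 13 / 1 = 3536 / 1 = 3536
Fold in T3=24: gcd(3536, 24) = 8; lcm(3536, 24) = 3536 * 24 / 8 = 84864 / 8 = 10608
Full cycle length = 10608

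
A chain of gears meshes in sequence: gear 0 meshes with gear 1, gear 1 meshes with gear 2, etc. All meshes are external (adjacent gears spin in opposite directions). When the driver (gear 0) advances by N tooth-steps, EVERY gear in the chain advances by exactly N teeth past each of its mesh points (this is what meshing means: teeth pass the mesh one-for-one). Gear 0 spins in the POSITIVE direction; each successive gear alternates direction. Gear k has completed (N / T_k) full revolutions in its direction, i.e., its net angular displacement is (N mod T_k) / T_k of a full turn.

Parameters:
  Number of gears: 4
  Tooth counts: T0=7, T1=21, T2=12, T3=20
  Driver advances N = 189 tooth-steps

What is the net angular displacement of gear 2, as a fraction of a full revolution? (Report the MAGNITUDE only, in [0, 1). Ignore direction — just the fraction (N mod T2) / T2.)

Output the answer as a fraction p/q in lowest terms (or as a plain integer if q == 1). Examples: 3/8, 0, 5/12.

Answer: 3/4

Derivation:
Chain of 4 gears, tooth counts: [7, 21, 12, 20]
  gear 0: T0=7, direction=positive, advance = 189 mod 7 = 0 teeth = 0/7 turn
  gear 1: T1=21, direction=negative, advance = 189 mod 21 = 0 teeth = 0/21 turn
  gear 2: T2=12, direction=positive, advance = 189 mod 12 = 9 teeth = 9/12 turn
  gear 3: T3=20, direction=negative, advance = 189 mod 20 = 9 teeth = 9/20 turn
Gear 2: 189 mod 12 = 9
Fraction = 9 / 12 = 3/4 (gcd(9,12)=3) = 3/4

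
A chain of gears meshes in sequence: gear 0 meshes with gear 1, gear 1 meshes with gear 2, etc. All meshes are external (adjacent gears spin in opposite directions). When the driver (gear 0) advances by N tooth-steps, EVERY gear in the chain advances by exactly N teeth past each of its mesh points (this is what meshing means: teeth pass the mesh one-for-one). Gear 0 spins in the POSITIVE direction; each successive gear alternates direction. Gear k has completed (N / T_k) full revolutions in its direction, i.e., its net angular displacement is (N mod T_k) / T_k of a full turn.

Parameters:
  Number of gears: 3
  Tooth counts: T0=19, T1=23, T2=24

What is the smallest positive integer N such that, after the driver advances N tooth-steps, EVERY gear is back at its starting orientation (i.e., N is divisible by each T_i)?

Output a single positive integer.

Gear k returns to start when N is a multiple of T_k.
All gears at start simultaneously when N is a common multiple of [19, 23, 24]; the smallest such N is lcm(19, 23, 24).
Start: lcm = T0 = 19
Fold in T1=23: gcd(19, 23) = 1; lcm(19, 23) = 19 * 23 / 1 = 437 / 1 = 437
Fold in T2=24: gcd(437, 24) = 1; lcm(437, 24) = 437 * 24 / 1 = 10488 / 1 = 10488
Full cycle length = 10488

Answer: 10488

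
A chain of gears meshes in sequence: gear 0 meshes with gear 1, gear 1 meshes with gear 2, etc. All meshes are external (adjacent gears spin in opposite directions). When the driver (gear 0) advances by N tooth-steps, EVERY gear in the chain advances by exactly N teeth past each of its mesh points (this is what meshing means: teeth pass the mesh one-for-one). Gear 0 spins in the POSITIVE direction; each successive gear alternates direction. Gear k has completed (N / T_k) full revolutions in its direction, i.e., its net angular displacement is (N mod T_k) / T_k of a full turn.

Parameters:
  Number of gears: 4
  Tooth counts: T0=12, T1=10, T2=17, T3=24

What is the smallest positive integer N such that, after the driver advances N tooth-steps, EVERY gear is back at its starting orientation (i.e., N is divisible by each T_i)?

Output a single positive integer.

Gear k returns to start when N is a multiple of T_k.
All gears at start simultaneously when N is a common multiple of [12, 10, 17, 24]; the smallest such N is lcm(12, 10, 17, 24).
Start: lcm = T0 = 12
Fold in T1=10: gcd(12, 10) = 2; lcm(12, 10) = 12 * 10 / 2 = 120 / 2 = 60
Fold in T2=17: gcd(60, 17) = 1; lcm(60, 17) = 60 * 17 / 1 = 1020 / 1 = 1020
Fold in T3=24: gcd(1020, 24) = 12; lcm(1020, 24) = 1020 * 24 / 12 = 24480 / 12 = 2040
Full cycle length = 2040

Answer: 2040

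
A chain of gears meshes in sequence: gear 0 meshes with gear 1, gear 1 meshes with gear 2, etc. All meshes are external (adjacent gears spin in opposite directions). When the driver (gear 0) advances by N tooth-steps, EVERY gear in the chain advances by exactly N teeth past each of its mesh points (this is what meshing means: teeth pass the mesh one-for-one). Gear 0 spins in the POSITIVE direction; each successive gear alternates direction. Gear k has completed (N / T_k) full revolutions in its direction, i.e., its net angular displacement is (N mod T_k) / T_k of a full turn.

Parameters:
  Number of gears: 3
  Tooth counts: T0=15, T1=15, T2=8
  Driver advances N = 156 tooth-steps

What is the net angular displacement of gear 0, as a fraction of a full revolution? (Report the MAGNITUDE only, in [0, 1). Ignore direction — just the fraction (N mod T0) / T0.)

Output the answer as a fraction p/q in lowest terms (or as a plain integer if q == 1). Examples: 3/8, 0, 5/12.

Answer: 2/5

Derivation:
Chain of 3 gears, tooth counts: [15, 15, 8]
  gear 0: T0=15, direction=positive, advance = 156 mod 15 = 6 teeth = 6/15 turn
  gear 1: T1=15, direction=negative, advance = 156 mod 15 = 6 teeth = 6/15 turn
  gear 2: T2=8, direction=positive, advance = 156 mod 8 = 4 teeth = 4/8 turn
Gear 0: 156 mod 15 = 6
Fraction = 6 / 15 = 2/5 (gcd(6,15)=3) = 2/5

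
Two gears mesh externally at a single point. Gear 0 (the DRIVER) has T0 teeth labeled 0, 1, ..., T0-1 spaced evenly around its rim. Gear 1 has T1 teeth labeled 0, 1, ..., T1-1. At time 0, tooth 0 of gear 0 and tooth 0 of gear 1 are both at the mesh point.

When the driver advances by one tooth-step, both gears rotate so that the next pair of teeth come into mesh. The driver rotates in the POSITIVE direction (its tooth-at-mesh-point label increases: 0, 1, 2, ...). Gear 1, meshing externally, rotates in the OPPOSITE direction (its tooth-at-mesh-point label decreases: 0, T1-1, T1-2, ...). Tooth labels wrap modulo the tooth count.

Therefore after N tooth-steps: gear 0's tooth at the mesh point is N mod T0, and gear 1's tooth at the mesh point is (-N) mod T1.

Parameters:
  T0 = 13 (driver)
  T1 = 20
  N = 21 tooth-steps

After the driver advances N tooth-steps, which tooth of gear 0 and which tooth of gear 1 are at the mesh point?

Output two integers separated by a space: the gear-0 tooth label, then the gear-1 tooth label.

Gear 0 (driver, T0=13): tooth at mesh = N mod T0
  21 = 1 * 13 + 8, so 21 mod 13 = 8
  gear 0 tooth = 8
Gear 1 (driven, T1=20): tooth at mesh = (-N) mod T1
  21 = 1 * 20 + 1, so 21 mod 20 = 1
  (-21) mod 20 = (-1) mod 20 = 20 - 1 = 19
Mesh after 21 steps: gear-0 tooth 8 meets gear-1 tooth 19

Answer: 8 19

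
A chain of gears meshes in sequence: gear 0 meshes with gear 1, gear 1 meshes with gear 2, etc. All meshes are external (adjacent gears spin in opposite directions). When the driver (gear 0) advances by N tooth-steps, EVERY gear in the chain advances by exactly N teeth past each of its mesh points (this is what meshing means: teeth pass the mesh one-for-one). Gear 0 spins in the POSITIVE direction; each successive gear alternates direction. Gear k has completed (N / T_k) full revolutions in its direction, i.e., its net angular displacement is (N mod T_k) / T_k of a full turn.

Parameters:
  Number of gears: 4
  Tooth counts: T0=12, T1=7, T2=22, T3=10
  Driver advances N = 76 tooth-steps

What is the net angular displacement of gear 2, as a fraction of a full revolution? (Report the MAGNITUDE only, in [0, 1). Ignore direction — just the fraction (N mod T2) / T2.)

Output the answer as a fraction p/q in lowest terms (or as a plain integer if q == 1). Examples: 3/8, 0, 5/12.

Answer: 5/11

Derivation:
Chain of 4 gears, tooth counts: [12, 7, 22, 10]
  gear 0: T0=12, direction=positive, advance = 76 mod 12 = 4 teeth = 4/12 turn
  gear 1: T1=7, direction=negative, advance = 76 mod 7 = 6 teeth = 6/7 turn
  gear 2: T2=22, direction=positive, advance = 76 mod 22 = 10 teeth = 10/22 turn
  gear 3: T3=10, direction=negative, advance = 76 mod 10 = 6 teeth = 6/10 turn
Gear 2: 76 mod 22 = 10
Fraction = 10 / 22 = 5/11 (gcd(10,22)=2) = 5/11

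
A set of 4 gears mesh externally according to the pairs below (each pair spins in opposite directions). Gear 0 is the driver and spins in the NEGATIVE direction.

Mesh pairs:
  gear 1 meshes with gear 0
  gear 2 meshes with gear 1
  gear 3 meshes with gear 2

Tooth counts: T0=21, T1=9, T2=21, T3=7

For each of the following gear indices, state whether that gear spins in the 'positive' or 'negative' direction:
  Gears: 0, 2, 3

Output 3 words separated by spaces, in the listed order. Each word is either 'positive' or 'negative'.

Gear 0 (driver): negative (depth 0)
  gear 1: meshes with gear 0 -> depth 1 -> positive (opposite of gear 0)
  gear 2: meshes with gear 1 -> depth 2 -> negative (opposite of gear 1)
  gear 3: meshes with gear 2 -> depth 3 -> positive (opposite of gear 2)
Queried indices 0, 2, 3 -> negative, negative, positive

Answer: negative negative positive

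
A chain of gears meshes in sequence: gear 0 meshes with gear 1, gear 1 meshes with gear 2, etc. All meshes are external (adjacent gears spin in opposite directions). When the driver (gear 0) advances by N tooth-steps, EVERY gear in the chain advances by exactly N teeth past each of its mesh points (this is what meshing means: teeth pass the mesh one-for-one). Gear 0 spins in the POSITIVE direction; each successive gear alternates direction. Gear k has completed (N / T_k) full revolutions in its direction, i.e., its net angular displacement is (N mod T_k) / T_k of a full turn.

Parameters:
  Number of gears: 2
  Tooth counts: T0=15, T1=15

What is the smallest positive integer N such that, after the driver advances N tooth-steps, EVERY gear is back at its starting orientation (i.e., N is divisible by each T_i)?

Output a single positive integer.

Answer: 15

Derivation:
Gear k returns to start when N is a multiple of T_k.
All gears at start simultaneously when N is a common multiple of [15, 15]; the smallest such N is lcm(15, 15).
Start: lcm = T0 = 15
Fold in T1=15: gcd(15, 15) = 15; lcm(15, 15) = 15 * 15 / 15 = 225 / 15 = 15
Full cycle length = 15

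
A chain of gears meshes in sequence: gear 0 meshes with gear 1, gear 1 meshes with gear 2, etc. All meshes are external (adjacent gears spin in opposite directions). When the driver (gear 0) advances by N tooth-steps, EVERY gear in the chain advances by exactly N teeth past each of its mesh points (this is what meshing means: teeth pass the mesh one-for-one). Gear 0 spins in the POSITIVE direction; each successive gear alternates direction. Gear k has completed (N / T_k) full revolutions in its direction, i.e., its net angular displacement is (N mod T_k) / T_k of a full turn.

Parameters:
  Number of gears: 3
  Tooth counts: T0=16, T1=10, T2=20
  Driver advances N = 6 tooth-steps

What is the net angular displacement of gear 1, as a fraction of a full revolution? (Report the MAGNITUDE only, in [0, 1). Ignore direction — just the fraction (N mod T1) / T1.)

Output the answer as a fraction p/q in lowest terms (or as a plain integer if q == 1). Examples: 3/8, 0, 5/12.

Chain of 3 gears, tooth counts: [16, 10, 20]
  gear 0: T0=16, direction=positive, advance = 6 mod 16 = 6 teeth = 6/16 turn
  gear 1: T1=10, direction=negative, advance = 6 mod 10 = 6 teeth = 6/10 turn
  gear 2: T2=20, direction=positive, advance = 6 mod 20 = 6 teeth = 6/20 turn
Gear 1: 6 mod 10 = 6
Fraction = 6 / 10 = 3/5 (gcd(6,10)=2) = 3/5

Answer: 3/5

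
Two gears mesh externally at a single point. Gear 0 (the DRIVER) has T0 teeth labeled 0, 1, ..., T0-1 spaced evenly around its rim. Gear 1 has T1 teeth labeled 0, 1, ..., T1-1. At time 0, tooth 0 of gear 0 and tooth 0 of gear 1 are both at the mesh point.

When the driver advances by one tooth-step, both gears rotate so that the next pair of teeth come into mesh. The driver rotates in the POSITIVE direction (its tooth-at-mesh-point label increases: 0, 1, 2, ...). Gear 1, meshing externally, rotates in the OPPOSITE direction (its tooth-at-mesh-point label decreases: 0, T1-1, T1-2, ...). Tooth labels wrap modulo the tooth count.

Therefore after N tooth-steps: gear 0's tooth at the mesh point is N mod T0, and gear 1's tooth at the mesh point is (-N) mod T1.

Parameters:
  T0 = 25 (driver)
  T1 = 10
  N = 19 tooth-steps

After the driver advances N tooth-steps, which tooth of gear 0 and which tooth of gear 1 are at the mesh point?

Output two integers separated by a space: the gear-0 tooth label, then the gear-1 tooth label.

Answer: 19 1

Derivation:
Gear 0 (driver, T0=25): tooth at mesh = N mod T0
  19 = 0 * 25 + 19, so 19 mod 25 = 19
  gear 0 tooth = 19
Gear 1 (driven, T1=10): tooth at mesh = (-N) mod T1
  19 = 1 * 10 + 9, so 19 mod 10 = 9
  (-19) mod 10 = (-9) mod 10 = 10 - 9 = 1
Mesh after 19 steps: gear-0 tooth 19 meets gear-1 tooth 1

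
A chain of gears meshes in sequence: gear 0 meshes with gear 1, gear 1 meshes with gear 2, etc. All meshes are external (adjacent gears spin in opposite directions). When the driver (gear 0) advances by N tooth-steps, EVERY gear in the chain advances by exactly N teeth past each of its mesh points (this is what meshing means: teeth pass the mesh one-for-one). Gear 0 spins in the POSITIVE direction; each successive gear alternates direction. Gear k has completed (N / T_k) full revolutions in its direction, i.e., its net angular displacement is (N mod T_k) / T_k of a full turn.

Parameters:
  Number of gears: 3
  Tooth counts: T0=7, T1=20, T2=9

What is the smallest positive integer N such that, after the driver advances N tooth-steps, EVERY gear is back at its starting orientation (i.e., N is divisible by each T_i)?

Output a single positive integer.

Gear k returns to start when N is a multiple of T_k.
All gears at start simultaneously when N is a common multiple of [7, 20, 9]; the smallest such N is lcm(7, 20, 9).
Start: lcm = T0 = 7
Fold in T1=20: gcd(7, 20) = 1; lcm(7, 20) = 7 * 20 / 1 = 140 / 1 = 140
Fold in T2=9: gcd(140, 9) = 1; lcm(140, 9) = 140 * 9 / 1 = 1260 / 1 = 1260
Full cycle length = 1260

Answer: 1260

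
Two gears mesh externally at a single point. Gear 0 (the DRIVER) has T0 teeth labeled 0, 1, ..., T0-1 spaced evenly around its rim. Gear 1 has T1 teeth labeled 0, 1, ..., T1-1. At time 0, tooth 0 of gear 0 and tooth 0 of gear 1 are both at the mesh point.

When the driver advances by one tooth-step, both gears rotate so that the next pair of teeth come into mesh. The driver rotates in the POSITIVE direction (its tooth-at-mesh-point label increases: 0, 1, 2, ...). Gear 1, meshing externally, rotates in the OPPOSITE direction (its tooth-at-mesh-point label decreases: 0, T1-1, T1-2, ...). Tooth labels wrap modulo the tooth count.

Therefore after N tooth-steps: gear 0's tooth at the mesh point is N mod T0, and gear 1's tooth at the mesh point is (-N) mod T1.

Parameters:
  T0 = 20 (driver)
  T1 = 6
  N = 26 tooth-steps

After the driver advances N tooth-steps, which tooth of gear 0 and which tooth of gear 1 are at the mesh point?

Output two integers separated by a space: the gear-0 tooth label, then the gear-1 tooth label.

Answer: 6 4

Derivation:
Gear 0 (driver, T0=20): tooth at mesh = N mod T0
  26 = 1 * 20 + 6, so 26 mod 20 = 6
  gear 0 tooth = 6
Gear 1 (driven, T1=6): tooth at mesh = (-N) mod T1
  26 = 4 * 6 + 2, so 26 mod 6 = 2
  (-26) mod 6 = (-2) mod 6 = 6 - 2 = 4
Mesh after 26 steps: gear-0 tooth 6 meets gear-1 tooth 4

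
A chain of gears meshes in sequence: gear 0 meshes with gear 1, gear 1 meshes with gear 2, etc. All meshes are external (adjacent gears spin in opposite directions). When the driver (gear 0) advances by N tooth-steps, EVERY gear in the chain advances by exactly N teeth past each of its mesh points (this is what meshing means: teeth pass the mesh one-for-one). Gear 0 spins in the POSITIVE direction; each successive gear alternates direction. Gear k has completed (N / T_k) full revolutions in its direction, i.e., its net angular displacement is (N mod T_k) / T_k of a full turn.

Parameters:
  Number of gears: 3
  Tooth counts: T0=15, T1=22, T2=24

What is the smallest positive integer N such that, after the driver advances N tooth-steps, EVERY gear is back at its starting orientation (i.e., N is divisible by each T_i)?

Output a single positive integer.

Answer: 1320

Derivation:
Gear k returns to start when N is a multiple of T_k.
All gears at start simultaneously when N is a common multiple of [15, 22, 24]; the smallest such N is lcm(15, 22, 24).
Start: lcm = T0 = 15
Fold in T1=22: gcd(15, 22) = 1; lcm(15, 22) = 15 * 22 / 1 = 330 / 1 = 330
Fold in T2=24: gcd(330, 24) = 6; lcm(330, 24) = 330 * 24 / 6 = 7920 / 6 = 1320
Full cycle length = 1320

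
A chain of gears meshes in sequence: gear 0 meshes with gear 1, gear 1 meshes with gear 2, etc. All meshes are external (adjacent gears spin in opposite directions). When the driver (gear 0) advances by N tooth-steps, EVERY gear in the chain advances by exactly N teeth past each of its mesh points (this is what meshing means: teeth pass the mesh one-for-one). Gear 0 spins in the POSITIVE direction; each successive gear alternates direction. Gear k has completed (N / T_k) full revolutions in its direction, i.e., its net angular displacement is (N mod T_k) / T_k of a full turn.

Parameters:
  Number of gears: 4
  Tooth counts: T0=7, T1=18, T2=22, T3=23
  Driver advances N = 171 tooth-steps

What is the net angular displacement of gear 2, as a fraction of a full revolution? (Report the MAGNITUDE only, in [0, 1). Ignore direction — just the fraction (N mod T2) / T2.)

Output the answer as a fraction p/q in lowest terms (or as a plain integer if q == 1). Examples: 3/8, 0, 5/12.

Chain of 4 gears, tooth counts: [7, 18, 22, 23]
  gear 0: T0=7, direction=positive, advance = 171 mod 7 = 3 teeth = 3/7 turn
  gear 1: T1=18, direction=negative, advance = 171 mod 18 = 9 teeth = 9/18 turn
  gear 2: T2=22, direction=positive, advance = 171 mod 22 = 17 teeth = 17/22 turn
  gear 3: T3=23, direction=negative, advance = 171 mod 23 = 10 teeth = 10/23 turn
Gear 2: 171 mod 22 = 17
Fraction = 17 / 22 = 17/22 (gcd(17,22)=1) = 17/22

Answer: 17/22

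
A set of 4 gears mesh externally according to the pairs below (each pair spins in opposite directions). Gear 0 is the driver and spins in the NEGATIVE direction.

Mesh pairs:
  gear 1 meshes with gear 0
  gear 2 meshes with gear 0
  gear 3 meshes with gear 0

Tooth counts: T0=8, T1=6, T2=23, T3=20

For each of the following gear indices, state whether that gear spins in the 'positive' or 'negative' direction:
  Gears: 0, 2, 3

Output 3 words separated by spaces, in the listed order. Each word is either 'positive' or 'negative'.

Answer: negative positive positive

Derivation:
Gear 0 (driver): negative (depth 0)
  gear 1: meshes with gear 0 -> depth 1 -> positive (opposite of gear 0)
  gear 2: meshes with gear 0 -> depth 1 -> positive (opposite of gear 0)
  gear 3: meshes with gear 0 -> depth 1 -> positive (opposite of gear 0)
Queried indices 0, 2, 3 -> negative, positive, positive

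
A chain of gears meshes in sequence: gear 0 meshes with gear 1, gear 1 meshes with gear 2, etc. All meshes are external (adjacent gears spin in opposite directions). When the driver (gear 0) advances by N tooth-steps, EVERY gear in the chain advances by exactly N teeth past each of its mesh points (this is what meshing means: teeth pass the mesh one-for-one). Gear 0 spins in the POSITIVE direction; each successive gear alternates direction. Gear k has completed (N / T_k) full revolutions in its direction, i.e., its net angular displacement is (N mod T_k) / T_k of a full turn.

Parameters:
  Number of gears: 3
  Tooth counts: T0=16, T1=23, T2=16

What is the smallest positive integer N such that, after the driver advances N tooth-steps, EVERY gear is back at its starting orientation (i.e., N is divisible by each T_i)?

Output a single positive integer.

Answer: 368

Derivation:
Gear k returns to start when N is a multiple of T_k.
All gears at start simultaneously when N is a common multiple of [16, 23, 16]; the smallest such N is lcm(16, 23, 16).
Start: lcm = T0 = 16
Fold in T1=23: gcd(16, 23) = 1; lcm(16, 23) = 16 * 23 / 1 = 368 / 1 = 368
Fold in T2=16: gcd(368, 16) = 16; lcm(368, 16) = 368 * 16 / 16 = 5888 / 16 = 368
Full cycle length = 368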